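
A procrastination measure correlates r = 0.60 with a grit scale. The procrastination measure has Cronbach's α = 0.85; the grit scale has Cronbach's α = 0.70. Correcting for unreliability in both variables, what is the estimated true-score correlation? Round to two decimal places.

r_true = r_obs / √(r_xx · r_yy) = 0.60 / √(0.85 × 0.70) = 0.60 / √0.5950 = 0.60 / 0.7714 ≈ 0.78.

0.78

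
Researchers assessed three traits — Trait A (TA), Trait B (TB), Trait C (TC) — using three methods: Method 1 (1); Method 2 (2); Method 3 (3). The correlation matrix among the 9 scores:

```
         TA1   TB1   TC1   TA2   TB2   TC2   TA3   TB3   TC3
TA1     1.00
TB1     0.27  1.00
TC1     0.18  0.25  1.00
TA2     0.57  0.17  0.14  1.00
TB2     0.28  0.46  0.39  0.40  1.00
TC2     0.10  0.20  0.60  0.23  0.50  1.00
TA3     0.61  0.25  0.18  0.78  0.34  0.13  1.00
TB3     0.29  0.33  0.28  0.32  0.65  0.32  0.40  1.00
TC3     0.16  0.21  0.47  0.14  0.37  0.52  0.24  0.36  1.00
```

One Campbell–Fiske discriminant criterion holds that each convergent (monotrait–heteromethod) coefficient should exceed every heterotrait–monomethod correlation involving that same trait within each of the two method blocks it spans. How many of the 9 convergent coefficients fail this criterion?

Checking each validity diagonal entry against its comparison values:
TA (methods 1·2): 0.57 vs {0.27, 0.40, 0.18, 0.23} → pass.
TA (methods 1·3): 0.61 vs {0.27, 0.40, 0.18, 0.24} → pass.
TA (methods 2·3): 0.78 vs {0.40, 0.40, 0.23, 0.24} → pass.
TB (methods 1·2): 0.46 vs {0.27, 0.40, 0.25, 0.50} → fail.
TB (methods 1·3): 0.33 vs {0.27, 0.40, 0.25, 0.36} → fail.
TB (methods 2·3): 0.65 vs {0.40, 0.40, 0.50, 0.36} → pass.
TC (methods 1·2): 0.60 vs {0.18, 0.23, 0.25, 0.50} → pass.
TC (methods 1·3): 0.47 vs {0.18, 0.24, 0.25, 0.36} → pass.
TC (methods 2·3): 0.52 vs {0.23, 0.24, 0.50, 0.36} → pass.
2 of 9 fail.

2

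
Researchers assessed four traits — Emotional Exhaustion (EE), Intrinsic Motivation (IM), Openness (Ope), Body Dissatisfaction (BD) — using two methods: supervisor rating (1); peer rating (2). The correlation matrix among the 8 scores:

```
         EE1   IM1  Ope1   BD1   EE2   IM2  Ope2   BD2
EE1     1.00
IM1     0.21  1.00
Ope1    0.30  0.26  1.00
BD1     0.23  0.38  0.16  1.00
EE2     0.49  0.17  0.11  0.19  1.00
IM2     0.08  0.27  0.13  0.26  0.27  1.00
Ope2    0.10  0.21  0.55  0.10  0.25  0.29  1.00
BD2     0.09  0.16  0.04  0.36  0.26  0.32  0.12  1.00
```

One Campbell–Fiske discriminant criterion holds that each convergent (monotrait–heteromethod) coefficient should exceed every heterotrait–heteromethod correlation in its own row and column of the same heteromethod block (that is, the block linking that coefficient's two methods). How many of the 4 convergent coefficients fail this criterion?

0

Each convergent coefficient versus the relevant comparison correlations:
EE (methods 1·2): 0.49 vs {0.08, 0.17, 0.10, 0.11, 0.09, 0.19} → pass.
IM (methods 1·2): 0.27 vs {0.17, 0.08, 0.21, 0.13, 0.16, 0.26} → pass.
Ope (methods 1·2): 0.55 vs {0.11, 0.10, 0.13, 0.21, 0.04, 0.10} → pass.
BD (methods 1·2): 0.36 vs {0.19, 0.09, 0.26, 0.16, 0.10, 0.04} → pass.
0 of 4 fail.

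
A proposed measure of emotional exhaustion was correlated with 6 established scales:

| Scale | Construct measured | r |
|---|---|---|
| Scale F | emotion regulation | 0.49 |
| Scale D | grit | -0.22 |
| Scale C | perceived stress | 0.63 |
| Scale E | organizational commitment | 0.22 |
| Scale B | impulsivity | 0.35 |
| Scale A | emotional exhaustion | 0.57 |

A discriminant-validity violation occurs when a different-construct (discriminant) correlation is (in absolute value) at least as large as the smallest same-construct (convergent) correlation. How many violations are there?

1

Convergent (same construct = emotional exhaustion): Scale A.
Smallest convergent = 0.57. Discriminant |r|: 0.49, 0.22, 0.63, 0.22, 0.35; count ≥ 0.57 → 1.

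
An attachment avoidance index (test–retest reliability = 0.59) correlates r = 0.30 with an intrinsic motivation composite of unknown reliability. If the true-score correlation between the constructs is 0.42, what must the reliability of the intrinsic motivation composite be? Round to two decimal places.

r_true = r_obs / √(r_xx · r_yy) ⇒ 0.42 = 0.30 / √(0.59 · r_yy).
√(0.59 · r_yy) = 0.30 / 0.42 = 0.7143; 0.59 · r_yy = 0.5102; r_yy = 0.5102 / 0.59 ≈ 0.86.

0.86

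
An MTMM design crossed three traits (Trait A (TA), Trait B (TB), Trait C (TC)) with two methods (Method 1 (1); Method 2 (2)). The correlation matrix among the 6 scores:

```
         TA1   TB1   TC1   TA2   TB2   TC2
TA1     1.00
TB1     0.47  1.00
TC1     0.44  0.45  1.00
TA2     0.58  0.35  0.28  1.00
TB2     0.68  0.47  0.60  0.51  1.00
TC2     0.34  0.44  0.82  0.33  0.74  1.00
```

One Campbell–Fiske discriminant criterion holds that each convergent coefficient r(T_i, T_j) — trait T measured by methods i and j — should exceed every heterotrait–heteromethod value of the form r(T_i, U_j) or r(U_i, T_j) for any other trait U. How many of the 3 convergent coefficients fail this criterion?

Checking each validity diagonal entry against its comparison values:
TA (methods 1·2): 0.58 vs {0.68, 0.35, 0.34, 0.28} → fail.
TB (methods 1·2): 0.47 vs {0.35, 0.68, 0.44, 0.60} → fail.
TC (methods 1·2): 0.82 vs {0.28, 0.34, 0.60, 0.44} → pass.
2 of 3 fail.

2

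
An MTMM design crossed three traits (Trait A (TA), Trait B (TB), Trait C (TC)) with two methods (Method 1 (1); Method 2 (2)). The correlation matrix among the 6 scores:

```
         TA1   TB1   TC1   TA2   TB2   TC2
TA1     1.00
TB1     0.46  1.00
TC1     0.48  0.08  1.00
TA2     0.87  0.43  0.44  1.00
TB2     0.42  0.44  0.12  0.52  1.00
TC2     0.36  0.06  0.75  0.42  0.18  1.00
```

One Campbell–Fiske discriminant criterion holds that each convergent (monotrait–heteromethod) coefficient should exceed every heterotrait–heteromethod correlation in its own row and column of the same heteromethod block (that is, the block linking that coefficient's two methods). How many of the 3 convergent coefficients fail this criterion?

Convergent coefficients and their comparison sets:
TA (methods 1·2): 0.87 vs {0.42, 0.43, 0.36, 0.44} → pass.
TB (methods 1·2): 0.44 vs {0.43, 0.42, 0.06, 0.12} → pass.
TC (methods 1·2): 0.75 vs {0.44, 0.36, 0.12, 0.06} → pass.
0 of 3 fail.

0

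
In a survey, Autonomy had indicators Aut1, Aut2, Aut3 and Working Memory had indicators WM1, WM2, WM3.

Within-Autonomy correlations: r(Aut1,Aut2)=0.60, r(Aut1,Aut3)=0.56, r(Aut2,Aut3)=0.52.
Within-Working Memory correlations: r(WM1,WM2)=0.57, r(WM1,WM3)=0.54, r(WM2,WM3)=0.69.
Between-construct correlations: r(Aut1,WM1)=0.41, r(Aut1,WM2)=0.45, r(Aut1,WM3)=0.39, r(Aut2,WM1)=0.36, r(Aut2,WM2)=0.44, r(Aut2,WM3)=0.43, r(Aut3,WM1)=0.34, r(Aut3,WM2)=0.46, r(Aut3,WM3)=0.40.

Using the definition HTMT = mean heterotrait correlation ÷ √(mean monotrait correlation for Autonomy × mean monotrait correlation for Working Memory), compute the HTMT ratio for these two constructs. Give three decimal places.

0.705

Mean heterotrait r = 3.68/9 = 0.4089.
Mean within-Aut = 1.68/3 = 0.5600; mean within-WM = 1.80/3 = 0.6000.
Geometric mean = √(0.5600 × 0.6000) = 0.5797.
HTMT = 0.4089 / 0.5797 = 0.705.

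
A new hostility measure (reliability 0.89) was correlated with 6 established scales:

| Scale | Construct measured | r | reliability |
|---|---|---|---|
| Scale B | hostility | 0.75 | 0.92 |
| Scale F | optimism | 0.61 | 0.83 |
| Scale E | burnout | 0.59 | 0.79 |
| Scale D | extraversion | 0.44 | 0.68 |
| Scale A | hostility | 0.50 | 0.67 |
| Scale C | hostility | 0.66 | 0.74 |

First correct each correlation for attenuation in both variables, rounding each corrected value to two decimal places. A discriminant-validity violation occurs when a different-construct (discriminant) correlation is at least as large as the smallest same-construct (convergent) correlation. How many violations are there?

Disattenuated r (r / √(r_scale · r_new)):
  Scale B (conv): 0.75 / √(0.92·0.89) = 0.83
  Scale F (disc): 0.61 / √(0.83·0.89) = 0.71
  Scale E (disc): 0.59 / √(0.79·0.89) = 0.70
  Scale D (disc): 0.44 / √(0.68·0.89) = 0.57
  Scale A (conv): 0.50 / √(0.67·0.89) = 0.65
  Scale C (conv): 0.66 / √(0.74·0.89) = 0.81
Smallest convergent = 0.65. Discriminant values: 0.71, 0.70, 0.57; count ≥ 0.65 → 2.

2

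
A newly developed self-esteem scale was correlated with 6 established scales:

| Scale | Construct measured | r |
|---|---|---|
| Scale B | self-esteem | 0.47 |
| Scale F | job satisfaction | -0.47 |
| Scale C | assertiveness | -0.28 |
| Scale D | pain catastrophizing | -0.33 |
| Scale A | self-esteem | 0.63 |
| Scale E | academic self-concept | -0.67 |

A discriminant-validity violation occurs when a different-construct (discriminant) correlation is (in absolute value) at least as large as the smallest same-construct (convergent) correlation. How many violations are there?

2

Convergent (same construct = self-esteem): Scale B, Scale A.
Smallest convergent = 0.47. Discriminant |r|: 0.47, 0.28, 0.33, 0.67; count ≥ 0.47 → 2.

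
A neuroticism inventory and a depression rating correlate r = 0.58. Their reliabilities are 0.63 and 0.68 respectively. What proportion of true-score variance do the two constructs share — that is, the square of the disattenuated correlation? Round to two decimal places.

Disattenuated r = 0.58 / √(0.63 × 0.68) = 0.58 / 0.6545 = 0.8862.
Shared true-score variance = 0.8862² = 0.7854 ≈ 0.79.

0.79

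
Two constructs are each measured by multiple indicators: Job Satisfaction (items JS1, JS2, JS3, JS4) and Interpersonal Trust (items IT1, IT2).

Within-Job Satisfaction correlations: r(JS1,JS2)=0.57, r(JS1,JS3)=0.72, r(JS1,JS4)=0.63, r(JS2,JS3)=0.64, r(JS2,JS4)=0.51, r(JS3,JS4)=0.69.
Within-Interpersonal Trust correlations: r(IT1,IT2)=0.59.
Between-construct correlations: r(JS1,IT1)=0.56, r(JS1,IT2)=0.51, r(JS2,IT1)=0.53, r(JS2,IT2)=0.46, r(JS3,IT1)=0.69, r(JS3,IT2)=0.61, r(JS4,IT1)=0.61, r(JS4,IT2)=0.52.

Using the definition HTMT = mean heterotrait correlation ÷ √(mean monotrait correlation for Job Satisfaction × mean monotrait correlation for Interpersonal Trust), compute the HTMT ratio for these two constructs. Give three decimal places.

0.923

Mean heterotrait r = 4.49/8 = 0.5613.
Mean within-JS = 3.76/6 = 0.6267; mean within-IT = 0.59/1 = 0.5900.
Geometric mean = √(0.6267 × 0.5900) = 0.6081.
HTMT = 0.5613 / 0.6081 = 0.923.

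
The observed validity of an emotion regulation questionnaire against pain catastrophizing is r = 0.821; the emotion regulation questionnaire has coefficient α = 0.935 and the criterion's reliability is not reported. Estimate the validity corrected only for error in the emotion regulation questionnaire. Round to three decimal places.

Single correction: r_c = r_obs / √r_xx = 0.821 / √0.935 = 0.821 / 0.9670 ≈ 0.849.

0.849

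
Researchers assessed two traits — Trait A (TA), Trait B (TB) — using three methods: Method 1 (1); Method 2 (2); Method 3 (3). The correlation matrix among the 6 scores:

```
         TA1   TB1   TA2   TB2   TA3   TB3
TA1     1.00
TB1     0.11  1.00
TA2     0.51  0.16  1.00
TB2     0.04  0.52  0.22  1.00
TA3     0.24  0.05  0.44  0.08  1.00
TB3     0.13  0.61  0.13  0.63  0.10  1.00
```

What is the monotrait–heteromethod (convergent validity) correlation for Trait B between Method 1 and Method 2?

0.52

Same trait (TB), different methods: r(TB1, TB2) = 0.52.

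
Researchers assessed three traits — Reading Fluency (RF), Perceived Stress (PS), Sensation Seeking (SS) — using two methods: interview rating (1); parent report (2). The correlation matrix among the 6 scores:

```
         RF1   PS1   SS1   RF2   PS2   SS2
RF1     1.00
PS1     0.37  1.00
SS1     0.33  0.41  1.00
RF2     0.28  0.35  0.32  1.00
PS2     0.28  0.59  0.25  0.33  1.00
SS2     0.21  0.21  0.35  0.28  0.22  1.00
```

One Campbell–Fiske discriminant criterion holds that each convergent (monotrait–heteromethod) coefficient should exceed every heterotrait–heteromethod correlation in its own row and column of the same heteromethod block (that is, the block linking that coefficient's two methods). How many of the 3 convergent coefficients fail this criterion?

1

Checking each validity diagonal entry against its comparison values:
RF (methods 1·2): 0.28 vs {0.28, 0.35, 0.21, 0.32} → fail.
PS (methods 1·2): 0.59 vs {0.35, 0.28, 0.21, 0.25} → pass.
SS (methods 1·2): 0.35 vs {0.32, 0.21, 0.25, 0.21} → pass.
1 of 3 fail.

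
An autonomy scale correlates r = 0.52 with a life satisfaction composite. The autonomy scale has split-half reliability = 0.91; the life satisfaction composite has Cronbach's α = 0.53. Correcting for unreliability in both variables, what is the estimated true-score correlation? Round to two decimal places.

0.75

r_true = r_obs / √(r_xx · r_yy) = 0.52 / √(0.91 × 0.53) = 0.52 / √0.4823 = 0.52 / 0.6945 ≈ 0.75.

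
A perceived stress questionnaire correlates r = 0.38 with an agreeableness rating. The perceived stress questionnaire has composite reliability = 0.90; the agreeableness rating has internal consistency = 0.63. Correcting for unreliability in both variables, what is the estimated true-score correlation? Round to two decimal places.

r_true = r_obs / √(r_xx · r_yy) = 0.38 / √(0.90 × 0.63) = 0.38 / √0.5670 = 0.38 / 0.7530 ≈ 0.50.

0.50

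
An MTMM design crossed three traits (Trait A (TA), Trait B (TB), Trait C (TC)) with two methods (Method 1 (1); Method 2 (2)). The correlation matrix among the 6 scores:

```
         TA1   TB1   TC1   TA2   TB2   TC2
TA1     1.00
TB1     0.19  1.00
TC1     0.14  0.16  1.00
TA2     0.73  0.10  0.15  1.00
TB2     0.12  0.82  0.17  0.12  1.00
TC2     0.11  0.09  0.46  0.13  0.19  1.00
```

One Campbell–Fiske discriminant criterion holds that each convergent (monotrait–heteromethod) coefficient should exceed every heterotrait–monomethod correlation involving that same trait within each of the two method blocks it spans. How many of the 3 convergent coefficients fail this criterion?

0

Convergent coefficients and their comparison sets:
TA (methods 1·2): 0.73 vs {0.19, 0.12, 0.14, 0.13} → pass.
TB (methods 1·2): 0.82 vs {0.19, 0.12, 0.16, 0.19} → pass.
TC (methods 1·2): 0.46 vs {0.14, 0.13, 0.16, 0.19} → pass.
0 of 3 fail.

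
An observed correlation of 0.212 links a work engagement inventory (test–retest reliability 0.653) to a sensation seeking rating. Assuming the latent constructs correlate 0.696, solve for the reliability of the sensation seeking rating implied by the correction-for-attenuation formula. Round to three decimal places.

0.142

r_true = r_obs / √(r_xx · r_yy) ⇒ 0.696 = 0.212 / √(0.653 · r_yy).
√(0.653 · r_yy) = 0.212 / 0.696 = 0.3046; 0.653 · r_yy = 0.0928; r_yy = 0.0928 / 0.653 ≈ 0.142.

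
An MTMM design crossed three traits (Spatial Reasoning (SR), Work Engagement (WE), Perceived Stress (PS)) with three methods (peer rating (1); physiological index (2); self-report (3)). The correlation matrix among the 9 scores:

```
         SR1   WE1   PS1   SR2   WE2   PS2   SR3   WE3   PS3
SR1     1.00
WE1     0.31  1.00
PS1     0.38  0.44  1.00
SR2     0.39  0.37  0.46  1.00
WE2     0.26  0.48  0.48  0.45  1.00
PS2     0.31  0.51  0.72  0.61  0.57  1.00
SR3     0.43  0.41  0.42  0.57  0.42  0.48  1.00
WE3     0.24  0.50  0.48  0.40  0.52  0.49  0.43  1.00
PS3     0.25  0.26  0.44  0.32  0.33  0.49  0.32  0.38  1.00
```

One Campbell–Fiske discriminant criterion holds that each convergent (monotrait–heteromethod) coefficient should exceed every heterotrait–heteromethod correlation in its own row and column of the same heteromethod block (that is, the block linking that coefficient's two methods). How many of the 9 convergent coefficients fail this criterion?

4

Convergent coefficients and their comparison sets:
SR (methods 1·2): 0.39 vs {0.26, 0.37, 0.31, 0.46} → fail.
SR (methods 1·3): 0.43 vs {0.24, 0.41, 0.25, 0.42} → pass.
SR (methods 2·3): 0.57 vs {0.40, 0.42, 0.32, 0.48} → pass.
WE (methods 1·2): 0.48 vs {0.37, 0.26, 0.51, 0.48} → fail.
WE (methods 1·3): 0.50 vs {0.41, 0.24, 0.26, 0.48} → pass.
WE (methods 2·3): 0.52 vs {0.42, 0.40, 0.33, 0.49} → pass.
PS (methods 1·2): 0.72 vs {0.46, 0.31, 0.48, 0.51} → pass.
PS (methods 1·3): 0.44 vs {0.42, 0.25, 0.48, 0.26} → fail.
PS (methods 2·3): 0.49 vs {0.48, 0.32, 0.49, 0.33} → fail.
4 of 9 fail.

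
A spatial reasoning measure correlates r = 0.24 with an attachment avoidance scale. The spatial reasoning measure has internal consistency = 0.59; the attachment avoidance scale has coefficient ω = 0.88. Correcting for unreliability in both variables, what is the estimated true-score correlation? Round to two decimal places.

r_true = r_obs / √(r_xx · r_yy) = 0.24 / √(0.59 × 0.88) = 0.24 / √0.5192 = 0.24 / 0.7206 ≈ 0.33.

0.33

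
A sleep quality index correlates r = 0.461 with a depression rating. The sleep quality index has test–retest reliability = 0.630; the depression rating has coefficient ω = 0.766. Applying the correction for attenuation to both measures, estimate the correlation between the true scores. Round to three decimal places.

r_true = r_obs / √(r_xx · r_yy) = 0.461 / √(0.630 × 0.766) = 0.461 / √0.482580 = 0.461 / 0.6947 ≈ 0.664.

0.664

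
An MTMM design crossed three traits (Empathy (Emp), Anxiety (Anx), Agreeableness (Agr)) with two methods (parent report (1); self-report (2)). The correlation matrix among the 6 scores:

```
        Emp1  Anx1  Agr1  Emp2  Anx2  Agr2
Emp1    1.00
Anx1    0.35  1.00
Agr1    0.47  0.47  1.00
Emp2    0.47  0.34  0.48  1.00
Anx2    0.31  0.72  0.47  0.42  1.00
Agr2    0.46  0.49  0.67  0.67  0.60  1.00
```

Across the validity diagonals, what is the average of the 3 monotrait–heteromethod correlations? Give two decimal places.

Convergent values: 0.47, 0.72, 0.67; mean = 1.86/3 = 0.62.

0.62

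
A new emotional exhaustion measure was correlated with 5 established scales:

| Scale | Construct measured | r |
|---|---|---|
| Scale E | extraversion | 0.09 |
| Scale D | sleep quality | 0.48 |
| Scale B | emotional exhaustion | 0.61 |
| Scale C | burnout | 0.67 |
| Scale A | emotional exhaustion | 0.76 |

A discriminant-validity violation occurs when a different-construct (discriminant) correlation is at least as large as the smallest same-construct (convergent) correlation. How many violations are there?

Convergent (same construct = emotional exhaustion): Scale B, Scale A.
Smallest convergent = 0.61. Discriminant values: 0.09, 0.48, 0.67; count ≥ 0.61 → 1.

1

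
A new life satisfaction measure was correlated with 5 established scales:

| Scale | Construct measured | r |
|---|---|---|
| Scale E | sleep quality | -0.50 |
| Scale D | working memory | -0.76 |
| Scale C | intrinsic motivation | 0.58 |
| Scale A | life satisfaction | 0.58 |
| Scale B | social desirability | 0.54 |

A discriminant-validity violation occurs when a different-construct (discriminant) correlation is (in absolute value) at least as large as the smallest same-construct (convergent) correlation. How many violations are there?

2

Convergent (same construct = life satisfaction): Scale A.
Smallest convergent = 0.58. Discriminant |r|: 0.50, 0.76, 0.58, 0.54; count ≥ 0.58 → 2.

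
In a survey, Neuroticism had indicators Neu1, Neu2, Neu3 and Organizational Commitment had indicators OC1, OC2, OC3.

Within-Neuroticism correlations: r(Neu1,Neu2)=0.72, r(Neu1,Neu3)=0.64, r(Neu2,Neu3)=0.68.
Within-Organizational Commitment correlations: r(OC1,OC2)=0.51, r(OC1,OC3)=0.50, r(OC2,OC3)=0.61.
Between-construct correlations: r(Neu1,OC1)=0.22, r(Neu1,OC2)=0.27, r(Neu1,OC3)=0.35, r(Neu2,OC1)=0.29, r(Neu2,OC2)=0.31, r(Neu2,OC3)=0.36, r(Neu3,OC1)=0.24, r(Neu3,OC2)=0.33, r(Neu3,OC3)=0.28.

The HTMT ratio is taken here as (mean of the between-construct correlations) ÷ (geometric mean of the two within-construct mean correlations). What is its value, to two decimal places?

0.49

Mean between = 2.65/9 = 0.2944.
Mean within-Neu = 2.04/3 = 0.6800; mean within-OC = 1.62/3 = 0.5400.
Geometric mean = √(0.6800 × 0.5400) = 0.6060.
HTMT = 0.2944 / 0.6060 = 0.49.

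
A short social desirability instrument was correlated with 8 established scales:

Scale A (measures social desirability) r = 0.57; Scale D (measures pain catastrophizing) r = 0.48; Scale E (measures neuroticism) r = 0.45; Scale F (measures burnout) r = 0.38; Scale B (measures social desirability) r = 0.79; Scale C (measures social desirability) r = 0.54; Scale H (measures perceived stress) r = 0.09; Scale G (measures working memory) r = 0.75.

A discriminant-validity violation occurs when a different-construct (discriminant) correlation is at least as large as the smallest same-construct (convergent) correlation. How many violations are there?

1

Convergent (same construct = social desirability): Scale A, Scale B, Scale C.
Smallest convergent = 0.54. Discriminant values: 0.48, 0.45, 0.38, 0.09, 0.75; count ≥ 0.54 → 1.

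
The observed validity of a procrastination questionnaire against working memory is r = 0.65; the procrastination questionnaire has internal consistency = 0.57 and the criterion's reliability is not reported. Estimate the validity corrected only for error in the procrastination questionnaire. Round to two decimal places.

Single correction: r_c = r_obs / √r_xx = 0.65 / √0.57 = 0.65 / 0.7550 ≈ 0.86.

0.86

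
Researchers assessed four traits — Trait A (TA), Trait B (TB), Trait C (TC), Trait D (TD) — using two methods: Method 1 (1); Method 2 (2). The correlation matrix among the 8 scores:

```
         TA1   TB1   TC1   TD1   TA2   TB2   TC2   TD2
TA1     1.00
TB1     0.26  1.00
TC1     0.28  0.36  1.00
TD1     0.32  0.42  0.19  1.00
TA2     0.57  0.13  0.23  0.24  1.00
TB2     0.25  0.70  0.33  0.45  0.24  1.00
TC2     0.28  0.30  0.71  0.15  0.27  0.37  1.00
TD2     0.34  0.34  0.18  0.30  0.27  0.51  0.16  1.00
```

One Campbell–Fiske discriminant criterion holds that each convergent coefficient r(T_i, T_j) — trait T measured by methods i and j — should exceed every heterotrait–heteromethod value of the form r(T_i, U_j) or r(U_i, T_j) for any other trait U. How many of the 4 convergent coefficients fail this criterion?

1

Each convergent coefficient versus the relevant comparison correlations:
TA (methods 1·2): 0.57 vs {0.25, 0.13, 0.28, 0.23, 0.34, 0.24} → pass.
TB (methods 1·2): 0.70 vs {0.13, 0.25, 0.30, 0.33, 0.34, 0.45} → pass.
TC (methods 1·2): 0.71 vs {0.23, 0.28, 0.33, 0.30, 0.18, 0.15} → pass.
TD (methods 1·2): 0.30 vs {0.24, 0.34, 0.45, 0.34, 0.15, 0.18} → fail.
1 of 4 fail.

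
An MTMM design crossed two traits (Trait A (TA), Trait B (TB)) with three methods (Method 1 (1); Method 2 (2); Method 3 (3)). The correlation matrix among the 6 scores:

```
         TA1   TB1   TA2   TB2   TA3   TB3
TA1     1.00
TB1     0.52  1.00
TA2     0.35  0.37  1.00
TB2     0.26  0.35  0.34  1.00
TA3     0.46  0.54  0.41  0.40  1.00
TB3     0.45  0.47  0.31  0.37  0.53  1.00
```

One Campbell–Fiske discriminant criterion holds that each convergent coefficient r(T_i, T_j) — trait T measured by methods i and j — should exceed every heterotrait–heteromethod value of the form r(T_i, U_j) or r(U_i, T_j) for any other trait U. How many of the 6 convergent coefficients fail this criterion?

Convergent coefficients and their comparison sets:
TA (methods 1·2): 0.35 vs {0.26, 0.37} → fail.
TA (methods 1·3): 0.46 vs {0.45, 0.54} → fail.
TA (methods 2·3): 0.41 vs {0.31, 0.40} → pass.
TB (methods 1·2): 0.35 vs {0.37, 0.26} → fail.
TB (methods 1·3): 0.47 vs {0.54, 0.45} → fail.
TB (methods 2·3): 0.37 vs {0.40, 0.31} → fail.
5 of 6 fail.

5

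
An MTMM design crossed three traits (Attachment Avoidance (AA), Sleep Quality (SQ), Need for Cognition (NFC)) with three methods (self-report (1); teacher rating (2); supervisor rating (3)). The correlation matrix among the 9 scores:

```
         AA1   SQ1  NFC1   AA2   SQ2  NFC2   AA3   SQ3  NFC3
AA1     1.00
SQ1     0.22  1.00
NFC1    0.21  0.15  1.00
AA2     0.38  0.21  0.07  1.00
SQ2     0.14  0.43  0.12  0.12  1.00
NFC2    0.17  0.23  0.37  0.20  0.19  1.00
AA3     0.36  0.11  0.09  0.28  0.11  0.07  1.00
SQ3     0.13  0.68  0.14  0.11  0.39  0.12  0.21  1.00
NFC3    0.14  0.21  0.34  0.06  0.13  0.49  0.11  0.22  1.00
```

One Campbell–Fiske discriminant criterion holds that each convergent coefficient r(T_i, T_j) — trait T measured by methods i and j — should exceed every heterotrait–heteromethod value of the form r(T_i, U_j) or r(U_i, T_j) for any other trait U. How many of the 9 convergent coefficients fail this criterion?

Checking each validity diagonal entry against its comparison values:
AA (methods 1·2): 0.38 vs {0.14, 0.21, 0.17, 0.07} → pass.
AA (methods 1·3): 0.36 vs {0.13, 0.11, 0.14, 0.09} → pass.
AA (methods 2·3): 0.28 vs {0.11, 0.11, 0.06, 0.07} → pass.
SQ (methods 1·2): 0.43 vs {0.21, 0.14, 0.23, 0.12} → pass.
SQ (methods 1·3): 0.68 vs {0.11, 0.13, 0.21, 0.14} → pass.
SQ (methods 2·3): 0.39 vs {0.11, 0.11, 0.13, 0.12} → pass.
NFC (methods 1·2): 0.37 vs {0.07, 0.17, 0.12, 0.23} → pass.
NFC (methods 1·3): 0.34 vs {0.09, 0.14, 0.14, 0.21} → pass.
NFC (methods 2·3): 0.49 vs {0.07, 0.06, 0.12, 0.13} → pass.
0 of 9 fail.

0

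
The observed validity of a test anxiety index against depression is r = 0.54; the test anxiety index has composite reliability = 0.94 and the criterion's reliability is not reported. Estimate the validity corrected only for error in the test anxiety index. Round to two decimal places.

Single correction: r_c = r_obs / √r_xx = 0.54 / √0.94 = 0.54 / 0.9695 ≈ 0.56.

0.56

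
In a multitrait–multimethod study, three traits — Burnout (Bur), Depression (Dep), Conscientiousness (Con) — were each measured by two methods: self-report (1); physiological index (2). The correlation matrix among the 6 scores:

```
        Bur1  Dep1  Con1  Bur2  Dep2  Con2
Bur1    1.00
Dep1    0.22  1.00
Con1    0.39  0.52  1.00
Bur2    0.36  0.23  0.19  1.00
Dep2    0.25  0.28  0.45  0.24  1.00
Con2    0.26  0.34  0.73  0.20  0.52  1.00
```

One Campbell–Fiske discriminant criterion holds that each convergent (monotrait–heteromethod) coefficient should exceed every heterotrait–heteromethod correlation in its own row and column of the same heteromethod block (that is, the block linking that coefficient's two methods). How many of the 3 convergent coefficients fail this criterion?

1

Convergent coefficients and their comparison sets:
Bur (methods 1·2): 0.36 vs {0.25, 0.23, 0.26, 0.19} → pass.
Dep (methods 1·2): 0.28 vs {0.23, 0.25, 0.34, 0.45} → fail.
Con (methods 1·2): 0.73 vs {0.19, 0.26, 0.45, 0.34} → pass.
1 of 3 fail.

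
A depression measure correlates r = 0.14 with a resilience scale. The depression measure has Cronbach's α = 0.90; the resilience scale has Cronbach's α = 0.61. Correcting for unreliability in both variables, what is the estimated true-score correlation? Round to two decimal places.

0.19

r_true = r_obs / √(r_xx · r_yy) = 0.14 / √(0.90 × 0.61) = 0.14 / √0.5490 = 0.14 / 0.7409 ≈ 0.19.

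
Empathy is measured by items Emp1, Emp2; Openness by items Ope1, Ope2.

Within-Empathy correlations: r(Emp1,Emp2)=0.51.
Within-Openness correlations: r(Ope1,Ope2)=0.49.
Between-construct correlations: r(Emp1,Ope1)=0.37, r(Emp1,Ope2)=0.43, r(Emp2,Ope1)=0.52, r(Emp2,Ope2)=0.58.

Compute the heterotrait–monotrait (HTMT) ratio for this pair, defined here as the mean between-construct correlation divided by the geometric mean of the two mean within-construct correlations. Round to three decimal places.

Mean between = 1.90/4 = 0.4750.
Mean within-Emp = 0.51/1 = 0.5100; mean within-Ope = 0.49/1 = 0.4900.
Geometric mean = √(0.5100 × 0.4900) = 0.4999.
HTMT = 0.4750 / 0.4999 = 0.950.

0.950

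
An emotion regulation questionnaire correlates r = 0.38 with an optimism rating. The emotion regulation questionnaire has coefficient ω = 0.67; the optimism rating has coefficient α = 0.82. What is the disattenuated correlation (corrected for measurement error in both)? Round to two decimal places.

r_true = r_obs / √(r_xx · r_yy) = 0.38 / √(0.67 × 0.82) = 0.38 / √0.5494 = 0.38 / 0.7412 ≈ 0.51.

0.51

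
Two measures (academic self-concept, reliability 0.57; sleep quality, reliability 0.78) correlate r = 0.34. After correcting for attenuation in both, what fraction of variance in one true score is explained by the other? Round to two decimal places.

Disattenuated r = 0.34 / √(0.57 × 0.78) = 0.34 / 0.6668 = 0.5099.
Shared true-score variance = 0.5099² = 0.2600 ≈ 0.26.

0.26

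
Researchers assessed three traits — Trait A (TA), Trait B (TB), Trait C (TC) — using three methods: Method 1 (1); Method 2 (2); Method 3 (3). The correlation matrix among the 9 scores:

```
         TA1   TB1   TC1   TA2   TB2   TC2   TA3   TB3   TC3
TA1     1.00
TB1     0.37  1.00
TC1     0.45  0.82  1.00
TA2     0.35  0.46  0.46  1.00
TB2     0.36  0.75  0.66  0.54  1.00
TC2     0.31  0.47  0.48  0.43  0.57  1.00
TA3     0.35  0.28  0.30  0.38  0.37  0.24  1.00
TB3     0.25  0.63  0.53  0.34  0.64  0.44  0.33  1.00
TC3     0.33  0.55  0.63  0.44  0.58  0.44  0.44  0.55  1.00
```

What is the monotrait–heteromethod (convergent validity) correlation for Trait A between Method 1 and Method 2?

Same trait (TA), different methods: r(TA1, TA2) = 0.35.

0.35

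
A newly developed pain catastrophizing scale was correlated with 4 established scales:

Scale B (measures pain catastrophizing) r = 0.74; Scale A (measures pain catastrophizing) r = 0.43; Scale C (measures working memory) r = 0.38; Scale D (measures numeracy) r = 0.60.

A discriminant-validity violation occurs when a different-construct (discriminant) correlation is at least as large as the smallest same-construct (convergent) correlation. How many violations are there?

1

Convergent (same construct = pain catastrophizing): Scale B, Scale A.
Smallest convergent = 0.43. Discriminant values: 0.38, 0.60; count ≥ 0.43 → 1.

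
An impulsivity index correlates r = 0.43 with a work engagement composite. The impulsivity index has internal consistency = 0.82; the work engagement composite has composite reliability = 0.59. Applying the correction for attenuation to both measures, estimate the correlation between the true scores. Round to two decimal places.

0.62

r_true = r_obs / √(r_xx · r_yy) = 0.43 / √(0.82 × 0.59) = 0.43 / √0.4838 = 0.43 / 0.6956 ≈ 0.62.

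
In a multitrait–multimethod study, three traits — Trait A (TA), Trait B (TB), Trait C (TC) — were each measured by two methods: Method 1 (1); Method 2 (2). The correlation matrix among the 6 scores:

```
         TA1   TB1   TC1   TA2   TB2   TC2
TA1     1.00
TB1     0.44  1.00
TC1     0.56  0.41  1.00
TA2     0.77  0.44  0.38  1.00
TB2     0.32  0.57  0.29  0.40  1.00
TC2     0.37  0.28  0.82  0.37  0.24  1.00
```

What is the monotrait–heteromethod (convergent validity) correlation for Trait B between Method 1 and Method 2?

Same trait (TB), different methods: r(TB1, TB2) = 0.57.

0.57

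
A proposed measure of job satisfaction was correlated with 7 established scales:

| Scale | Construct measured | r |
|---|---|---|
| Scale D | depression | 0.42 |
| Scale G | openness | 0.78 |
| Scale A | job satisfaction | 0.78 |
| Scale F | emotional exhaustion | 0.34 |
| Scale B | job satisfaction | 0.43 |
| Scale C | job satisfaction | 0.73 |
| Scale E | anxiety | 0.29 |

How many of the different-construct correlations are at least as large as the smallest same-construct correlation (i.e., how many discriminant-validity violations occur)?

1

Convergent (same construct = job satisfaction): Scale A, Scale B, Scale C.
Smallest convergent = 0.43. Discriminant values: 0.42, 0.78, 0.34, 0.29; count ≥ 0.43 → 1.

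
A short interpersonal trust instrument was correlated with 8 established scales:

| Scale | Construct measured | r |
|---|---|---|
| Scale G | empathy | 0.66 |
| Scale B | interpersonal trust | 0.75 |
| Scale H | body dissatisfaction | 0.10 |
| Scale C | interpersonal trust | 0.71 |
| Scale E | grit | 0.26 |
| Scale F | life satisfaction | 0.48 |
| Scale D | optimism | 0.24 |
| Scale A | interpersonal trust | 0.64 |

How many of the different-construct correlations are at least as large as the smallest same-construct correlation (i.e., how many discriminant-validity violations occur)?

1

Convergent (same construct = interpersonal trust): Scale B, Scale C, Scale A.
Smallest convergent = 0.64. Discriminant values: 0.66, 0.10, 0.26, 0.48, 0.24; count ≥ 0.64 → 1.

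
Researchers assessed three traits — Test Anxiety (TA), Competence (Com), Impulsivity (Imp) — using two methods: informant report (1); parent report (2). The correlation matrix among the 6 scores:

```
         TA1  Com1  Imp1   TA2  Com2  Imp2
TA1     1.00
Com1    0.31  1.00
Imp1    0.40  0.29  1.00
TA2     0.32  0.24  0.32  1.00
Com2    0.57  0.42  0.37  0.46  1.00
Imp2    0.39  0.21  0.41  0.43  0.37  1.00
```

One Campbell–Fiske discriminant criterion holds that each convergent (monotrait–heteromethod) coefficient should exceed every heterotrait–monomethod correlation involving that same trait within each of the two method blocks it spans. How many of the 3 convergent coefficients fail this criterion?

Each convergent coefficient versus the relevant comparison correlations:
TA (methods 1·2): 0.32 vs {0.31, 0.46, 0.40, 0.43} → fail.
Com (methods 1·2): 0.42 vs {0.31, 0.46, 0.29, 0.37} → fail.
Imp (methods 1·2): 0.41 vs {0.40, 0.43, 0.29, 0.37} → fail.
3 of 3 fail.

3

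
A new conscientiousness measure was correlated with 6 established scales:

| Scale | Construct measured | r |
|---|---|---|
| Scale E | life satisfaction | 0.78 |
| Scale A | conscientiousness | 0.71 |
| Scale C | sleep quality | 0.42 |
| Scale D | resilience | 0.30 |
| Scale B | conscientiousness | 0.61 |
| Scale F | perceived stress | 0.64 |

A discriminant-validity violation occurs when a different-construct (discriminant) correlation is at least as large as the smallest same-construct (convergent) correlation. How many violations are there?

Convergent (same construct = conscientiousness): Scale A, Scale B.
Smallest convergent = 0.61. Discriminant values: 0.78, 0.42, 0.30, 0.64; count ≥ 0.61 → 2.

2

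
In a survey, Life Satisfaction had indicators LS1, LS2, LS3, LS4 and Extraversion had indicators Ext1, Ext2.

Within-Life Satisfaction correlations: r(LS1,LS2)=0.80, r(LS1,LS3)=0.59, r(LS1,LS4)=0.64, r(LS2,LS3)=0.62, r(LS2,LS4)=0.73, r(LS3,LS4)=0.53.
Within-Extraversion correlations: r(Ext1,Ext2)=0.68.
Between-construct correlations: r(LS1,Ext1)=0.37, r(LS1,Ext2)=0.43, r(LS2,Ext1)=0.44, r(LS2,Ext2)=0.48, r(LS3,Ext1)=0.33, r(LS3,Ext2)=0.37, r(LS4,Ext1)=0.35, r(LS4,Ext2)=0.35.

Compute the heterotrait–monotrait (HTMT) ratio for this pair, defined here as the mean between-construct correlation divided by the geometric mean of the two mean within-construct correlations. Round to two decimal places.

0.59

Between-construct mean = 3.12/8 = 0.3900.
Mean within-LS = 3.91/6 = 0.6517; mean within-Ext = 0.68/1 = 0.6800.
Geometric mean = √(0.6517 × 0.6800) = 0.6657.
HTMT = 0.3900 / 0.6657 = 0.59.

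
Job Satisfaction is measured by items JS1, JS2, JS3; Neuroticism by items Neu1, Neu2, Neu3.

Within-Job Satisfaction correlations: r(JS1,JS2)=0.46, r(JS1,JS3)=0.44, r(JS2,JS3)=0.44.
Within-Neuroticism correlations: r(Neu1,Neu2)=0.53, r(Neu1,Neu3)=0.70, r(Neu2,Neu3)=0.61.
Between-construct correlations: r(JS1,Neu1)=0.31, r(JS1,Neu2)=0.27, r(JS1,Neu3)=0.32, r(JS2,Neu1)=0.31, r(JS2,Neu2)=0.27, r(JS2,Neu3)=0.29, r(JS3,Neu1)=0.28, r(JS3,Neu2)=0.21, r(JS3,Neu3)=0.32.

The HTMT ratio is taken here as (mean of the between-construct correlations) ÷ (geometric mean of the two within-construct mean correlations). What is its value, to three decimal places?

0.548

Mean between = 2.58/9 = 0.2867.
Mean within-JS = 1.34/3 = 0.4467; mean within-Neu = 1.84/3 = 0.6133.
Geometric mean = √(0.4467 × 0.6133) = 0.5234.
HTMT = 0.2867 / 0.5234 = 0.548.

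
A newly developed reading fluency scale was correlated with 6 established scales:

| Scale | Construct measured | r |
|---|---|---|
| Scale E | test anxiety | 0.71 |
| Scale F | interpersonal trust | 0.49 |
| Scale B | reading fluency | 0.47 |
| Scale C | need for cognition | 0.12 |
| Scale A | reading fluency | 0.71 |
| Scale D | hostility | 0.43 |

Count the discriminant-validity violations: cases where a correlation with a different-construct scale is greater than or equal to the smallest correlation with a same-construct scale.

2

Convergent (same construct = reading fluency): Scale B, Scale A.
Smallest convergent = 0.47. Discriminant values: 0.71, 0.49, 0.12, 0.43; count ≥ 0.47 → 2.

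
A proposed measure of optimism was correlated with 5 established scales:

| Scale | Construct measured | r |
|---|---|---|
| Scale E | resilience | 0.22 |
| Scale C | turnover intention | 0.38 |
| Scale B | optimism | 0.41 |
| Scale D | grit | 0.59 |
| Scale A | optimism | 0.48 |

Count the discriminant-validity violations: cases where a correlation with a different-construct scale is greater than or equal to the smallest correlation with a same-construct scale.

1

Convergent (same construct = optimism): Scale B, Scale A.
Smallest convergent = 0.41. Discriminant values: 0.22, 0.38, 0.59; count ≥ 0.41 → 1.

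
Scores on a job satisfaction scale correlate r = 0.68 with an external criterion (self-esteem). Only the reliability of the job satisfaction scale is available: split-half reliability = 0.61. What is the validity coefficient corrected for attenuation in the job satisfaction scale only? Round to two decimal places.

Single correction: r_c = r_obs / √r_xx = 0.68 / √0.61 = 0.68 / 0.7810 ≈ 0.87.

0.87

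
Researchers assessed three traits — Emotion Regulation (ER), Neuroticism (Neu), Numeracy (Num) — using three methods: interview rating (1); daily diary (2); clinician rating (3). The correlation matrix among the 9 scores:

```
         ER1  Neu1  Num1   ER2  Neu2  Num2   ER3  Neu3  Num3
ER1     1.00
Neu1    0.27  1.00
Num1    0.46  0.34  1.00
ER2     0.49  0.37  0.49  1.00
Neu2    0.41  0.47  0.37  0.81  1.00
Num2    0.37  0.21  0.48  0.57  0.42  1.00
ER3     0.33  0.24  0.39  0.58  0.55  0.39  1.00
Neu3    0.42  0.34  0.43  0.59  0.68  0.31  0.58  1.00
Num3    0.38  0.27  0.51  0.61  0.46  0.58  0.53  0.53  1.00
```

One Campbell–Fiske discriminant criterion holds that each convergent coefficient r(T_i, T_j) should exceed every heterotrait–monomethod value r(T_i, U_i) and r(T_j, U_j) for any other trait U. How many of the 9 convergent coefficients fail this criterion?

8

Checking each validity diagonal entry against its comparison values:
ER (methods 1·2): 0.49 vs {0.27, 0.81, 0.46, 0.57} → fail.
ER (methods 1·3): 0.33 vs {0.27, 0.58, 0.46, 0.53} → fail.
ER (methods 2·3): 0.58 vs {0.81, 0.58, 0.57, 0.53} → fail.
Neu (methods 1·2): 0.47 vs {0.27, 0.81, 0.34, 0.42} → fail.
Neu (methods 1·3): 0.34 vs {0.27, 0.58, 0.34, 0.53} → fail.
Neu (methods 2·3): 0.68 vs {0.81, 0.58, 0.42, 0.53} → fail.
Num (methods 1·2): 0.48 vs {0.46, 0.57, 0.34, 0.42} → fail.
Num (methods 1·3): 0.51 vs {0.46, 0.53, 0.34, 0.53} → fail.
Num (methods 2·3): 0.58 vs {0.57, 0.53, 0.42, 0.53} → pass.
8 of 9 fail.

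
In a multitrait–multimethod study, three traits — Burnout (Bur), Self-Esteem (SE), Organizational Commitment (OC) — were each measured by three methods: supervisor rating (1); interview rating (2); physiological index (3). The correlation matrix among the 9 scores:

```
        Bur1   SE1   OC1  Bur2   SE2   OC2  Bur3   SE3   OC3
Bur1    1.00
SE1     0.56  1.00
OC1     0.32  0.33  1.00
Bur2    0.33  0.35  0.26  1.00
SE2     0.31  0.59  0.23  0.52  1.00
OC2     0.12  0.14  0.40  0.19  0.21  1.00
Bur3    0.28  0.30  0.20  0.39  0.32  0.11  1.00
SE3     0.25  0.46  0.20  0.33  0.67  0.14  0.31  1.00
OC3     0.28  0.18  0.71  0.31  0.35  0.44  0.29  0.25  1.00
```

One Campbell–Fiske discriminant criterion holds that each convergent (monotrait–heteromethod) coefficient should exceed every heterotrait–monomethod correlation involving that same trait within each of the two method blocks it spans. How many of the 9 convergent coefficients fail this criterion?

4

Each convergent coefficient versus the relevant comparison correlations:
Bur (methods 1·2): 0.33 vs {0.56, 0.52, 0.32, 0.19} → fail.
Bur (methods 1·3): 0.28 vs {0.56, 0.31, 0.32, 0.29} → fail.
Bur (methods 2·3): 0.39 vs {0.52, 0.31, 0.19, 0.29} → fail.
SE (methods 1·2): 0.59 vs {0.56, 0.52, 0.33, 0.21} → pass.
SE (methods 1·3): 0.46 vs {0.56, 0.31, 0.33, 0.25} → fail.
SE (methods 2·3): 0.67 vs {0.52, 0.31, 0.21, 0.25} → pass.
OC (methods 1·2): 0.40 vs {0.32, 0.19, 0.33, 0.21} → pass.
OC (methods 1·3): 0.71 vs {0.32, 0.29, 0.33, 0.25} → pass.
OC (methods 2·3): 0.44 vs {0.19, 0.29, 0.21, 0.25} → pass.
4 of 9 fail.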